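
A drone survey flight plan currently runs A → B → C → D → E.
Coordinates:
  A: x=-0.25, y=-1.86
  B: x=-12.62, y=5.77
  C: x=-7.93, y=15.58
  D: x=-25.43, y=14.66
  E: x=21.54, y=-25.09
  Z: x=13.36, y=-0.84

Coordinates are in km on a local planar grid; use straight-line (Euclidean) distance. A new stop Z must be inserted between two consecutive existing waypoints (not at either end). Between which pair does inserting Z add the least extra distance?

between D and E

Added distance for inserting Z between each consecutive pair:
A–B: 25.9 km
B–C: 42.8 km
C–D: 51.1 km
D–E: 5.8 km
Smallest added distance is 5.8 km, inserting between D and E.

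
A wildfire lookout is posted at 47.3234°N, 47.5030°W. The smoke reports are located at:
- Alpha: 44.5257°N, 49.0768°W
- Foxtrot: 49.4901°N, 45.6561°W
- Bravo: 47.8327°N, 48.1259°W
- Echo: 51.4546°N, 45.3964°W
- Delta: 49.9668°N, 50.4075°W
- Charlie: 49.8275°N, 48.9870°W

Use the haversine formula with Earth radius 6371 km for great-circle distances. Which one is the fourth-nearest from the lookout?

Alpha

Distances from the lookout (47.3234°N, 47.5030°W):
Bravo: 73.4 km
Foxtrot: 276.8 km
Charlie: 299.1 km
Alpha: 334.0 km
Delta: 363.2 km
Echo: 484.0 km
The fourth-nearest is Alpha at 334.0 km.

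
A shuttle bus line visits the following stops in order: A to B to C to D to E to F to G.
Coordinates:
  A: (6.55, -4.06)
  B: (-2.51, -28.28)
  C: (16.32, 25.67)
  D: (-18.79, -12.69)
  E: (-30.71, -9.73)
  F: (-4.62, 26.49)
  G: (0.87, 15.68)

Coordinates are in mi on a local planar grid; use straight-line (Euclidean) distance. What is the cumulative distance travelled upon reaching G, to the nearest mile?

204 mi

Leg distances:
A→B: 25.9 mi  (cumulative 25.9 mi)
B→C: 57.1 mi  (cumulative 83.0 mi)
C→D: 52.0 mi  (cumulative 135.0 mi)
D→E: 12.3 mi  (cumulative 147.3 mi)
E→F: 44.6 mi  (cumulative 191.9 mi)
F→G: 12.1 mi  (cumulative 204.0 mi)
Cumulative distance at G ≈ 204 mi.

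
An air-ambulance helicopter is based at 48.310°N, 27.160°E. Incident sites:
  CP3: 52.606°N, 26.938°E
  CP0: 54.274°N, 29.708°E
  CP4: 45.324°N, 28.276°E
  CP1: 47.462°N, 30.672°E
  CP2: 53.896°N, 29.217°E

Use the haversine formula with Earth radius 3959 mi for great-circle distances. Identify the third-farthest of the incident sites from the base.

CP3

Distance to each, sorted:
CP0: 426.5 mi
CP2: 396.1 mi
CP3: 297.0 mi
CP4: 213.0 mi
CP1: 172.9 mi
The third-farthest is CP3 at 297.0 mi.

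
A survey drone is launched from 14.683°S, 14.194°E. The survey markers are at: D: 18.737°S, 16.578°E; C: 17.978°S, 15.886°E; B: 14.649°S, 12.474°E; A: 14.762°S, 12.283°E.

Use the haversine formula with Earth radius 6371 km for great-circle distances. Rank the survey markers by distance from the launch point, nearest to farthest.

Distance from the launch point at 14.683°S, 14.194°E to each:
B 14.649°S, 12.474°E: 185.1 km
A 14.762°S, 12.283°E: 205.7 km
C 17.978°S, 15.886°E: 408.4 km
D 18.737°S, 16.578°E: 517.3 km

B, A, C, D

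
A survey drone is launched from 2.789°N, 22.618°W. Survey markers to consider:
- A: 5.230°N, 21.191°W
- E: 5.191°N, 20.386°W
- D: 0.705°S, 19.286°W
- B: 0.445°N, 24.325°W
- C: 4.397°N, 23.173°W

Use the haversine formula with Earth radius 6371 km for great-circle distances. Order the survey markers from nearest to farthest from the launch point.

C, A, B, E, D

Distances from the launch point:
C 4.397°N, 23.173°W: 189.1 km
A 5.230°N, 21.191°W: 314.2 km
B 0.445°N, 24.325°W: 322.4 km
E 5.191°N, 20.386°W: 364.2 km
D 0.705°S, 19.286°W: 536.8 km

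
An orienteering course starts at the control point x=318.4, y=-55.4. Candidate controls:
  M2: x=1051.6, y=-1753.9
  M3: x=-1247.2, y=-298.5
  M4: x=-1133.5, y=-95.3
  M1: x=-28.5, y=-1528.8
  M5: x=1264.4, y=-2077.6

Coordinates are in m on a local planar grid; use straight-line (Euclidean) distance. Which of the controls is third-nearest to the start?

Distance to each, sorted:
M4: 1452.4 m
M1: 1513.7 m
M3: 1584.4 m
M2: 1850.0 m
M5: 2232.5 m
The third-nearest is M3 at 1584.4 m.

M3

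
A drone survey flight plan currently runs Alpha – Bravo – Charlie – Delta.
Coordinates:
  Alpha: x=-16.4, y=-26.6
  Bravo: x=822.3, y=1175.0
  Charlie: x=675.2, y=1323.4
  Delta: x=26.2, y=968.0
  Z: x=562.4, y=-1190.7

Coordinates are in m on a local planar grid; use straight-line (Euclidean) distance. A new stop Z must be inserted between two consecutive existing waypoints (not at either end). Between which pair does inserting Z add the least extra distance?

Added distance for inserting Z between each consecutive pair:
Alpha–Bravo: 2214.6 m
Bravo–Charlie: 4687.6 m
Charlie–Delta: 4001.0 m
Smallest added distance is 2214.6 m, inserting between Alpha and Bravo.

between Alpha and Bravo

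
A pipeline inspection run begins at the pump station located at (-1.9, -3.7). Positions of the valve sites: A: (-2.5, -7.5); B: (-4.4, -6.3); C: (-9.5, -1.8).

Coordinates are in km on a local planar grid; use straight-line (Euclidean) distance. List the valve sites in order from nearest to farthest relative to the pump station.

Distance from the pump station at (-1.9, -3.7) to each:
B (-4.4, -6.3): 3.6 km
A (-2.5, -7.5): 3.8 km
C (-9.5, -1.8): 7.8 km

B, A, C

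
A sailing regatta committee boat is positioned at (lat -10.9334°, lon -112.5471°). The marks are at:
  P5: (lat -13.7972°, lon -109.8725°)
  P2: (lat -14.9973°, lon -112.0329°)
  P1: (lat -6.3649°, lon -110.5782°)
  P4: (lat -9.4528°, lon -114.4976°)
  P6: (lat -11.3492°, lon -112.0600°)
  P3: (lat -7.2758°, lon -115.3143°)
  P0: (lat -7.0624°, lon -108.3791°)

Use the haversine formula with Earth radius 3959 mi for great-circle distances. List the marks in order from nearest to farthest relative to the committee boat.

P6, P4, P5, P2, P3, P1, P0

Distance from the committee boat at (lat -10.9334°, lon -112.5471°) to each:
P6 (lat -11.3492°, lon -112.0600°): 43.8 mi
P4 (lat -9.4528°, lon -114.4976°): 167.5 mi
P5 (lat -13.7972°, lon -109.8725°): 267.8 mi
P2 (lat -14.9973°, lon -112.0329°): 282.9 mi
P3 (lat -7.2758°, lon -115.3143°): 315.4 mi
P1 (lat -6.3649°, lon -110.5782°): 343.1 mi
P0 (lat -7.0624°, lon -108.3791°): 390.4 mi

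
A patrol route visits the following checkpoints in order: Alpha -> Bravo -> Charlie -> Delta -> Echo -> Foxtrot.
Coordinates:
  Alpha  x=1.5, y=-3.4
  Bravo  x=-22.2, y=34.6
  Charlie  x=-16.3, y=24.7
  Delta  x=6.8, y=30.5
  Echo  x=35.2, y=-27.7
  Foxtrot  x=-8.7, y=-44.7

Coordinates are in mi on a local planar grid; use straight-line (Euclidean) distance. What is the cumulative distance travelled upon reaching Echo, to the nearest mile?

Leg distances:
Alpha→Bravo: 44.8 mi  (cumulative 44.8 mi)
Bravo→Charlie: 11.5 mi  (cumulative 56.3 mi)
Charlie→Delta: 23.8 mi  (cumulative 80.1 mi)
Delta→Echo: 64.8 mi  (cumulative 144.9 mi)
Cumulative distance at Echo ≈ 145 mi.

145 mi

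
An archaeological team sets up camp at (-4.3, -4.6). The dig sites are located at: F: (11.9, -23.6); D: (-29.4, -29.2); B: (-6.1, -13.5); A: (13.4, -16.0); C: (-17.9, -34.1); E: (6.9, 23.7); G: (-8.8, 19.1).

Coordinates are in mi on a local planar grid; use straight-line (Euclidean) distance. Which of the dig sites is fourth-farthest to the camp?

F

Distance to each, sorted:
D: 35.1 mi
C: 32.5 mi
E: 30.4 mi
F: 25.0 mi
G: 24.1 mi
A: 21.1 mi
B: 9.1 mi
The fourth-farthest is F at 25.0 mi.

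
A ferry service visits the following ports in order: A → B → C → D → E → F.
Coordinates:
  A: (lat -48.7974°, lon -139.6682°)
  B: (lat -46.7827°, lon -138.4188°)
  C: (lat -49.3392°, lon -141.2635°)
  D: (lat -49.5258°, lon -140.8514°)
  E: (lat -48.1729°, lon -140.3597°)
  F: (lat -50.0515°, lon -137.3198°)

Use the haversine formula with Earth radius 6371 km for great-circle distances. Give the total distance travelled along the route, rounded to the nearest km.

1092 km

Leg distances:
A→B: 242.7 km  (cumulative 242.7 km)
B→C: 354.2 km  (cumulative 596.9 km)
C→D: 36.3 km  (cumulative 633.2 km)
D→E: 154.7 km  (cumulative 787.9 km)
E→F: 304.2 km  (cumulative 1092.1 km)
Total route length ≈ 1092 km.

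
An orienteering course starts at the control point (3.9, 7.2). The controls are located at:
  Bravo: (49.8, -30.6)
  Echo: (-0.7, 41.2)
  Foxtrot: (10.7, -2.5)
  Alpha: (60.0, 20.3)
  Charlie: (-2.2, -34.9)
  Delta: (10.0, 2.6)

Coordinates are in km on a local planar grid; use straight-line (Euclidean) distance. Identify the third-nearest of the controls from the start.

Echo

Distances from the start ((3.9, 7.2)):
Delta: 7.6 km
Foxtrot: 11.8 km
Echo: 34.3 km
Charlie: 42.5 km
Alpha: 57.6 km
Bravo: 59.5 km
The third-nearest is Echo at 34.3 km.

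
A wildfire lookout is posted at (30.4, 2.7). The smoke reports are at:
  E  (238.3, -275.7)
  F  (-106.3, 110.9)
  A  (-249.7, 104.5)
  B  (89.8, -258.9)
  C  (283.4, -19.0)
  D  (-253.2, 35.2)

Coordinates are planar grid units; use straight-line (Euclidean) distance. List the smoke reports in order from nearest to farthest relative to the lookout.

F, C, B, D, A, E

Computing each straight-line distance from (30.4, 2.7):
F (-106.3, 110.9): 174.3
C (283.4, -19.0): 253.9
B (89.8, -258.9): 268.3
D (-253.2, 35.2): 285.5
A (-249.7, 104.5): 298.0
E (238.3, -275.7): 347.5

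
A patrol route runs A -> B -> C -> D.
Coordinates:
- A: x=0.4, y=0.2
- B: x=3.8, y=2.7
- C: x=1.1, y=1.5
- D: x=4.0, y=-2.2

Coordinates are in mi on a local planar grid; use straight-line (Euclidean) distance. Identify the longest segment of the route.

Leg distances:
A→B: 4.2 mi
B→C: 3.0 mi
C→D: 4.7 mi
The longest leg is C–D at 4.7 mi.

C–D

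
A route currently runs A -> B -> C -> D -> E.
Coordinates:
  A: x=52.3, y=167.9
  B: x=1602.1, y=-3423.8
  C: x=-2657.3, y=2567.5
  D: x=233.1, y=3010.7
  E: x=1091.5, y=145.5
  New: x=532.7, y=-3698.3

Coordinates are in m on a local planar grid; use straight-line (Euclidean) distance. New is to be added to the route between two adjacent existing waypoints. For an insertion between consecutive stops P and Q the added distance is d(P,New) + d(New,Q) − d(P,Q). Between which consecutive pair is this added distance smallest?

Added distance for inserting New between each consecutive pair:
A–B: 1088.2 m
B–C: 784.1 m
C–D: 10822.6 m
D–E: 7608.9 m
Smallest added distance is 784.1 m, inserting between B and C.

between B and C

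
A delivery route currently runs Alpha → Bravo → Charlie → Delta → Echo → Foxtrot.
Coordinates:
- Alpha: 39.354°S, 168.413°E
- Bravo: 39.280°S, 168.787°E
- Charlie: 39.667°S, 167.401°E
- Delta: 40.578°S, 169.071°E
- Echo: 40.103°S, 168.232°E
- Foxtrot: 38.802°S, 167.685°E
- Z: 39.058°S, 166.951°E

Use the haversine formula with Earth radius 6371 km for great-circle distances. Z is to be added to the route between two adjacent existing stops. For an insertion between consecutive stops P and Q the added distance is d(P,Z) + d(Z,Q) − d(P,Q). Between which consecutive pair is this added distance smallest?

Added distance for inserting Z between each consecutive pair:
Alpha–Bravo: 257.2 km
Bravo–Charlie: 111.7 km
Charlie–Delta: 151.2 km
Delta–Echo: 319.0 km
Echo–Foxtrot: 77.3 km
Smallest added distance is 77.3 km, inserting between Echo and Foxtrot.

between Echo and Foxtrot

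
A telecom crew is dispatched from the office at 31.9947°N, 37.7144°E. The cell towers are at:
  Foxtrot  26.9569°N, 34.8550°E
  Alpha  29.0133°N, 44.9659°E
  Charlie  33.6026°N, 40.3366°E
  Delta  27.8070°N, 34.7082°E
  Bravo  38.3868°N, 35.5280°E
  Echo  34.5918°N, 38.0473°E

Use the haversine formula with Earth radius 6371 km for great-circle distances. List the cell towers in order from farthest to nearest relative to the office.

Alpha, Bravo, Foxtrot, Delta, Charlie, Echo

Computing each great-circle distance from 31.9947°N, 37.7144°E:
Alpha 29.0133°N, 44.9659°E: 769.5 km
Bravo 38.3868°N, 35.5280°E: 737.9 km
Foxtrot 26.9569°N, 34.8550°E: 624.8 km
Delta 27.8070°N, 34.7082°E: 548.4 km
Charlie 33.6026°N, 40.3366°E: 303.4 km
Echo 34.5918°N, 38.0473°E: 290.4 km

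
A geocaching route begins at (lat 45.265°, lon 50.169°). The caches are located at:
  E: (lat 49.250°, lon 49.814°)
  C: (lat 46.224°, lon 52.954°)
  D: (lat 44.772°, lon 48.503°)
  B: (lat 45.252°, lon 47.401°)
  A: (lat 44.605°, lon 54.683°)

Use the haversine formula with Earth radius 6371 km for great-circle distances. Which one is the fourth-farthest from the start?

B

Distance to each, sorted:
E: 443.9 km
A: 362.8 km
C: 241.0 km
B: 216.6 km
D: 142.0 km
The fourth-farthest is B at 216.6 km.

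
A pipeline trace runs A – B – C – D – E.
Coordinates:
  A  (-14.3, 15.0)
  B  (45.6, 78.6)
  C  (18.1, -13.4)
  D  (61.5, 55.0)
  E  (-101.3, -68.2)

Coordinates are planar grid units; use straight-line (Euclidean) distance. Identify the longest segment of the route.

D–E

Leg distances:
A→B: 87.4
B→C: 96.0
C→D: 81.0
D→E: 204.2
The longest leg is D–E at 204.2.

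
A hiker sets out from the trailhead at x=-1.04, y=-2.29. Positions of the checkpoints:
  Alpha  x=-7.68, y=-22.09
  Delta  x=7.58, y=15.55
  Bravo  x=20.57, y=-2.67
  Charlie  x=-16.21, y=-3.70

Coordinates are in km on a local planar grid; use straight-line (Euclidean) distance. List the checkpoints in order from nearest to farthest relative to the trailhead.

Charlie, Delta, Alpha, Bravo

Distance from the trailhead at x=-1.04, y=-2.29 to each:
Charlie x=-16.21, y=-3.70: 15.2 km
Delta x=7.58, y=15.55: 19.8 km
Alpha x=-7.68, y=-22.09: 20.9 km
Bravo x=20.57, y=-2.67: 21.6 km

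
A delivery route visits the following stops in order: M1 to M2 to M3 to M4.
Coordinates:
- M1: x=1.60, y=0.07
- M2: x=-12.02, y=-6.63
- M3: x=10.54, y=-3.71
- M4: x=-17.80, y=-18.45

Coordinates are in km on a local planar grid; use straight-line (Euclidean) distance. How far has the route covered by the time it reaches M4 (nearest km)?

70 km

Leg distances:
M1→M2: 15.2 km  (cumulative 15.2 km)
M2→M3: 22.7 km  (cumulative 37.9 km)
M3→M4: 31.9 km  (cumulative 69.9 km)
Cumulative distance at M4 ≈ 70 km.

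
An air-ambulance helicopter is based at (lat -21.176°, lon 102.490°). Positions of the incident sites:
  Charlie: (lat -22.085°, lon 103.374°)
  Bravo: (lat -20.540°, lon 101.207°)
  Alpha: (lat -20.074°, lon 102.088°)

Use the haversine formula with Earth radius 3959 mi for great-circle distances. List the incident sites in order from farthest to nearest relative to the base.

Computing each great-circle distance from (lat -21.176°, lon 102.490°):
Bravo (lat -20.540°, lon 101.207°): 93.8 mi
Charlie (lat -22.085°, lon 103.374°): 84.7 mi
Alpha (lat -20.074°, lon 102.088°): 80.5 mi

Bravo, Charlie, Alpha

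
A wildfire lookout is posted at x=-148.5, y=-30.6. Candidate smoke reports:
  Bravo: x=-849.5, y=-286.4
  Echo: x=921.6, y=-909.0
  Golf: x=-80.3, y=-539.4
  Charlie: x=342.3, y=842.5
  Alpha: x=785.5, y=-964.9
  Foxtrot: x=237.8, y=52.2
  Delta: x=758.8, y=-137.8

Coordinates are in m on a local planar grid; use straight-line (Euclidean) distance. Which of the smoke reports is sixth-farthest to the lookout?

Distance to each, sorted:
Echo: 1384.4 m
Alpha: 1321.1 m
Charlie: 1001.6 m
Delta: 913.6 m
Bravo: 746.2 m
Golf: 513.4 m
Foxtrot: 395.1 m
The sixth-farthest is Golf at 513.4 m.

Golf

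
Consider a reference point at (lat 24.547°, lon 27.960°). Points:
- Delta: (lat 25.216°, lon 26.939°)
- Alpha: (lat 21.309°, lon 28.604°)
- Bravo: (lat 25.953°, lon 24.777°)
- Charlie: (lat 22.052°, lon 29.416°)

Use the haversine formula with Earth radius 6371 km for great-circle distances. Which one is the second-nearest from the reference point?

Charlie

Distance to each, sorted:
Delta: 127.0 km
Charlie: 314.8 km
Bravo: 356.2 km
Alpha: 366.0 km
The second-nearest is Charlie at 314.8 km.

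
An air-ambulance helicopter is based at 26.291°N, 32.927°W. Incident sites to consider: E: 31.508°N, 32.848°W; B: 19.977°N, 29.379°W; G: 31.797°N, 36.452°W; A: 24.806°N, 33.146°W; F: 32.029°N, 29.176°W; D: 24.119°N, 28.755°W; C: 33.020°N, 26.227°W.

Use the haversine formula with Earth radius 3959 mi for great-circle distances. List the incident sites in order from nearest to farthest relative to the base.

A, D, E, G, F, B, C

Computing each great-circle distance from 26.291°N, 32.927°W:
A 24.806°N, 33.146°W: 103.5 mi
D 24.119°N, 28.755°W: 300.9 mi
E 31.508°N, 32.848°W: 360.5 mi
G 31.797°N, 36.452°W: 435.9 mi
F 32.029°N, 29.176°W: 456.4 mi
B 19.977°N, 29.379°W: 491.0 mi
C 33.020°N, 26.227°W: 614.5 mi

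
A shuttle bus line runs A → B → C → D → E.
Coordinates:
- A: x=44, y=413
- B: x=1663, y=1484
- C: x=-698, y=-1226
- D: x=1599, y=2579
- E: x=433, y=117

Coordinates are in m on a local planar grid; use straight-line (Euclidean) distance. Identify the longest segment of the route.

Leg distances:
A→B: 1941.2 m
B→C: 3594.2 m
C→D: 4444.6 m
D→E: 2724.2 m
The longest leg is C–D at 4444.6 m.

C–D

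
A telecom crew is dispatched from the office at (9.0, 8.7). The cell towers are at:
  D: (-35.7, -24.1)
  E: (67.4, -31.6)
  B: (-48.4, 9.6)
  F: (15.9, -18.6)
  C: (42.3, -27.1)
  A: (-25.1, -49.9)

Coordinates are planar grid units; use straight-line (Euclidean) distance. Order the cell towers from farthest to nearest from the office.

Distance from the office at (9.0, 8.7) to each:
E (67.4, -31.6): 71.0
A (-25.1, -49.9): 67.8
B (-48.4, 9.6): 57.4
D (-35.7, -24.1): 55.4
C (42.3, -27.1): 48.9
F (15.9, -18.6): 28.2

E, A, B, D, C, F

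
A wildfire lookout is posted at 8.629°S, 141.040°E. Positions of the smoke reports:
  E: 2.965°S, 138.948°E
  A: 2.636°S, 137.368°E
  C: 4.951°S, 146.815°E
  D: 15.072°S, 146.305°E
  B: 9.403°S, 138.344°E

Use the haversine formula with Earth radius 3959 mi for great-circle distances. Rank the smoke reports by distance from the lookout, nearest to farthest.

Computing each great-circle distance from 8.629°S, 141.040°E:
B 9.403°S, 138.344°E: 191.6 mi
E 2.965°S, 138.948°E: 416.9 mi
C 4.951°S, 146.815°E: 470.7 mi
A 2.636°S, 137.368°E: 485.0 mi
D 15.072°S, 146.305°E: 569.9 mi

B, E, C, A, D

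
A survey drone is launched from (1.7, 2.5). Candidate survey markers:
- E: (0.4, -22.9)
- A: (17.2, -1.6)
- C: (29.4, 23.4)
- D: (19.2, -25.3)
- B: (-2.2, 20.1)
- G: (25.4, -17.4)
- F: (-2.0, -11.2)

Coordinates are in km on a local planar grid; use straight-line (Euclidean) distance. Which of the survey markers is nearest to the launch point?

Distances from the launch point ((1.7, 2.5)):
F: 14.2 km
A: 16.0 km
B: 18.0 km
E: 25.4 km
G: 30.9 km
D: 32.8 km
C: 34.7 km
The nearest is F at 14.2 km.

F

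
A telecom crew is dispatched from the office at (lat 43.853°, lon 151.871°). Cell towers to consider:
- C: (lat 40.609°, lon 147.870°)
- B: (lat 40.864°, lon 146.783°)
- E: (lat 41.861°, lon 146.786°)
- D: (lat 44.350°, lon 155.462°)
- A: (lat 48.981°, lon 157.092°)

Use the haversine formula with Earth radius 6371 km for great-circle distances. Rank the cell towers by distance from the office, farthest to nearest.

A, B, C, E, D

Distance from the office at (lat 43.853°, lon 151.871°) to each:
A (lat 48.981°, lon 157.092°): 696.3 km
B (lat 40.864°, lon 146.783°): 533.9 km
C (lat 40.609°, lon 147.870°): 488.4 km
E (lat 41.861°, lon 146.786°): 469.8 km
D (lat 44.350°, lon 155.462°): 292.0 km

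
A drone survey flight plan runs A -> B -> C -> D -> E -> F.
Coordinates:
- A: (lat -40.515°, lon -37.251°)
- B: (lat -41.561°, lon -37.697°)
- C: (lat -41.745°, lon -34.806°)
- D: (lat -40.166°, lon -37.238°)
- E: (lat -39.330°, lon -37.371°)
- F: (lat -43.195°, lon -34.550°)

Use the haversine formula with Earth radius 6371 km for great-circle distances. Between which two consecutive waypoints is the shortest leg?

Leg distances:
A→B: 122.2 km
B→C: 241.1 km
C→D: 269.3 km
D→E: 93.7 km
E→F: 490.1 km
The shortest leg is D–E at 93.7 km.

D–E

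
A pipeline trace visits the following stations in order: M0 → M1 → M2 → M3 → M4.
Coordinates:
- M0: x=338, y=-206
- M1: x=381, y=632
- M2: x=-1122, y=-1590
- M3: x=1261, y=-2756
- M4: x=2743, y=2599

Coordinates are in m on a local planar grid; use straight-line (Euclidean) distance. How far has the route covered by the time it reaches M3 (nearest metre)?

6175 m

Leg distances:
M0→M1: 839.1 m  (cumulative 839.1 m)
M1→M2: 2682.6 m  (cumulative 3521.7 m)
M2→M3: 2653.0 m  (cumulative 6174.7 m)
Cumulative distance at M3 ≈ 6175 m.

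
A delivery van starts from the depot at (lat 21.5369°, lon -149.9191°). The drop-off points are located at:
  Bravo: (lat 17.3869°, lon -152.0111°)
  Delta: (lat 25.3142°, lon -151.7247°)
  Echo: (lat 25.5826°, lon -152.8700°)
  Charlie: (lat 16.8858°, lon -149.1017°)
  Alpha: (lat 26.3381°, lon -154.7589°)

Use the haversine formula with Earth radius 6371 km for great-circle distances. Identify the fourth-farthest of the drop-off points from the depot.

Bravo

Distance to each, sorted:
Alpha: 725.7 km
Echo: 541.1 km
Charlie: 524.2 km
Bravo: 510.9 km
Delta: 458.6 km
The fourth-farthest is Bravo at 510.9 km.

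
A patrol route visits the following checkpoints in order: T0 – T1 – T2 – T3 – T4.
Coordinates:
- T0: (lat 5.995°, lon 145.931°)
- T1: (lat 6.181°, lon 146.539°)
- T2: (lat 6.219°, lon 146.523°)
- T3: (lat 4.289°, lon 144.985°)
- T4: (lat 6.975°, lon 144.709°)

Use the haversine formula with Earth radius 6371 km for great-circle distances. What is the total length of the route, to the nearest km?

Leg distances:
T0→T1: 70.3 km  (cumulative 70.3 km)
T1→T2: 4.6 km  (cumulative 74.9 km)
T2→T3: 274.0 km  (cumulative 348.9 km)
T3→T4: 300.2 km  (cumulative 649.1 km)
Total route length ≈ 649 km.

649 km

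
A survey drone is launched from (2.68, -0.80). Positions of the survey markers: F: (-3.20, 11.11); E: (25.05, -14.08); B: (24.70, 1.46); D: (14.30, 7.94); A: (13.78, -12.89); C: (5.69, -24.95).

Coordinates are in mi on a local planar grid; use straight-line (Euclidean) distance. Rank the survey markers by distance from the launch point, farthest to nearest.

Distances from the launch point:
E (25.05, -14.08): 26.0 mi
C (5.69, -24.95): 24.3 mi
B (24.70, 1.46): 22.1 mi
A (13.78, -12.89): 16.4 mi
D (14.30, 7.94): 14.5 mi
F (-3.20, 11.11): 13.3 mi

E, C, B, A, D, F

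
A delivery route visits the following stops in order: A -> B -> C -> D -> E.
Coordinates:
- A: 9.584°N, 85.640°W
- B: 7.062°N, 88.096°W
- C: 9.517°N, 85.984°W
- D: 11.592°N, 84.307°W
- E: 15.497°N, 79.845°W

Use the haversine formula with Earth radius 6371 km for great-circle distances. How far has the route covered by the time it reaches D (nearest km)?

1043 km

Leg distances:
A→B: 389.4 km  (cumulative 389.4 km)
B→C: 358.5 km  (cumulative 747.9 km)
C→D: 294.7 km  (cumulative 1042.6 km)
Cumulative distance at D ≈ 1043 km.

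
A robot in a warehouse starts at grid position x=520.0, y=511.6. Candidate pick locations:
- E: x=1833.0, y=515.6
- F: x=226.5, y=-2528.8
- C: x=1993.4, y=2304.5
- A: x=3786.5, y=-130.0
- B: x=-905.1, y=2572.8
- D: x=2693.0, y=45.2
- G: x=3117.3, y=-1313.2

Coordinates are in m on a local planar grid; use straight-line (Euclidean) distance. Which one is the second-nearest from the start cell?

Distance to each, sorted:
E: 1313.0 m
D: 2222.5 m
C: 2320.6 m
B: 2505.9 m
F: 3054.5 m
G: 3174.2 m
A: 3328.9 m
The second-nearest is D at 2222.5 m.

D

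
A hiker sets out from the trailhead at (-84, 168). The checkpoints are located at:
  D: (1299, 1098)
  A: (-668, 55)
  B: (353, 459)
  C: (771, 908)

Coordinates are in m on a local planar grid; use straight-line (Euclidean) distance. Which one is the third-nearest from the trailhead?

Distances from the trailhead ((-84, 168)):
B: 525.0 m
A: 594.8 m
C: 1130.8 m
D: 1666.6 m
The third-nearest is C at 1130.8 m.

C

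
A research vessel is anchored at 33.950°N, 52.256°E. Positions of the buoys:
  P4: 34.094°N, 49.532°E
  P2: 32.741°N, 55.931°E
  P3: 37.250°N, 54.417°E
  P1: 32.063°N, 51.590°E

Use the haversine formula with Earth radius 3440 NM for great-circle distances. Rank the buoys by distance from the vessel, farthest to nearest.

P3, P2, P4, P1

Computing each great-circle distance from 33.950°N, 52.256°E:
P3 37.250°N, 54.417°E: 224.4 NM
P2 32.741°N, 55.931°E: 198.1 NM
P4 34.094°N, 49.532°E: 135.8 NM
P1 32.063°N, 51.590°E: 118.2 NM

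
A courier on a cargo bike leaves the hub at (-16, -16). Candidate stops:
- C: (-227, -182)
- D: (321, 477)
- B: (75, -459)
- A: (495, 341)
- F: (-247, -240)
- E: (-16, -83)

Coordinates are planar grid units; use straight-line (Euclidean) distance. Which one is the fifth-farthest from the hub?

Distances from the hub ((-16, -16)):
A: 623.4
D: 597.2
B: 452.2
F: 321.8
C: 268.5
E: 67.0
The fifth-farthest is C at 268.5.

C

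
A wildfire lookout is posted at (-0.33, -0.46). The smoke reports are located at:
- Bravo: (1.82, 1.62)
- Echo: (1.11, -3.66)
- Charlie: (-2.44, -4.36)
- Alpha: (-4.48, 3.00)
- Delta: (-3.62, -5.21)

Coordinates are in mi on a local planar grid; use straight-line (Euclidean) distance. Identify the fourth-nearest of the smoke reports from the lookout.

Alpha

Distances from the lookout ((-0.33, -0.46)):
Bravo: 3.0 mi
Echo: 3.5 mi
Charlie: 4.4 mi
Alpha: 5.4 mi
Delta: 5.8 mi
The fourth-nearest is Alpha at 5.4 mi.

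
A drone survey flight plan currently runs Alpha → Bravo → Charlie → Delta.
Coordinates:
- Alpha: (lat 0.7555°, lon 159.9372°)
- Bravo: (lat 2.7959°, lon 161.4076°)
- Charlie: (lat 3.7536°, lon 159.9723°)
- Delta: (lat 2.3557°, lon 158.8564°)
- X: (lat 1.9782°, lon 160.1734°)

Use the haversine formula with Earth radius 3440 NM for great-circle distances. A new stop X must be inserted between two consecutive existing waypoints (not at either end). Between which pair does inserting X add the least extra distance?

Added distance for inserting X between each consecutive pair:
Alpha–Bravo: 12.6 NM
Bravo–Charlie: 92.6 NM
Charlie–Delta: 82.1 NM
Smallest added distance is 12.6 NM, inserting between Alpha and Bravo.

between Alpha and Bravo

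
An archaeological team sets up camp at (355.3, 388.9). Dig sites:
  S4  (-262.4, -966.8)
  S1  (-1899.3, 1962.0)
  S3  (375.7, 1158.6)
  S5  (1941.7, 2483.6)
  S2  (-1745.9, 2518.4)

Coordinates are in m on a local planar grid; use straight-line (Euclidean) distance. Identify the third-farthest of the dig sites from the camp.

S5

Distances from the camp ((355.3, 388.9)):
S2: 2991.6 m
S1: 2749.2 m
S5: 2627.6 m
S4: 1489.8 m
S3: 770.0 m
The third-farthest is S5 at 2627.6 m.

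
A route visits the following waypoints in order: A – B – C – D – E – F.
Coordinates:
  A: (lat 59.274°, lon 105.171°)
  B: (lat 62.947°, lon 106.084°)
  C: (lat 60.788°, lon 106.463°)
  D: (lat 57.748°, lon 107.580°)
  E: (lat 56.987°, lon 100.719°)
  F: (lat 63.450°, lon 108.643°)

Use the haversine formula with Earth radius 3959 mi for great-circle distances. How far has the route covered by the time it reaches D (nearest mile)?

619 mi

Leg distances:
A→B: 255.6 mi  (cumulative 255.6 mi)
B→C: 149.7 mi  (cumulative 405.3 mi)
C→D: 213.7 mi  (cumulative 619.0 mi)
Cumulative distance at D ≈ 619 mi.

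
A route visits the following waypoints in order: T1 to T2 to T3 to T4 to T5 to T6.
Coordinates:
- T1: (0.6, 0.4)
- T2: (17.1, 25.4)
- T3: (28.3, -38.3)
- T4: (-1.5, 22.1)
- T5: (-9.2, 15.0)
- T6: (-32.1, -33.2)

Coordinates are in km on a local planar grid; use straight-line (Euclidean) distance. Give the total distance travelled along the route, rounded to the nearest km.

Leg distances:
T1→T2: 30.0 km  (cumulative 30.0 km)
T2→T3: 64.7 km  (cumulative 94.6 km)
T3→T4: 67.4 km  (cumulative 162.0 km)
T4→T5: 10.5 km  (cumulative 172.5 km)
T5→T6: 53.4 km  (cumulative 225.8 km)
Total route length ≈ 226 km.

226 km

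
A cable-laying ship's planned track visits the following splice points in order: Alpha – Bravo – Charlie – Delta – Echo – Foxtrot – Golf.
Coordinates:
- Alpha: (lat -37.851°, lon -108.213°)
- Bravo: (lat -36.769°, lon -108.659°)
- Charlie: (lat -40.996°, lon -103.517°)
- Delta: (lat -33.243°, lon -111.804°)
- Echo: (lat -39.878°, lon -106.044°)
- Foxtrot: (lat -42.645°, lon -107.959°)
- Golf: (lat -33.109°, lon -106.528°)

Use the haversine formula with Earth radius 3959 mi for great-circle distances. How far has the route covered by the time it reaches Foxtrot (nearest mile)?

Leg distances:
Alpha→Bravo: 78.7 mi  (cumulative 78.7 mi)
Bravo→Charlie: 402.1 mi  (cumulative 480.8 mi)
Charlie→Delta: 703.2 mi  (cumulative 1184.0 mi)
Delta→Echo: 558.6 mi  (cumulative 1742.6 mi)
Echo→Foxtrot: 215.5 mi  (cumulative 1958.1 mi)
Cumulative distance at Foxtrot ≈ 1958 mi.

1958 mi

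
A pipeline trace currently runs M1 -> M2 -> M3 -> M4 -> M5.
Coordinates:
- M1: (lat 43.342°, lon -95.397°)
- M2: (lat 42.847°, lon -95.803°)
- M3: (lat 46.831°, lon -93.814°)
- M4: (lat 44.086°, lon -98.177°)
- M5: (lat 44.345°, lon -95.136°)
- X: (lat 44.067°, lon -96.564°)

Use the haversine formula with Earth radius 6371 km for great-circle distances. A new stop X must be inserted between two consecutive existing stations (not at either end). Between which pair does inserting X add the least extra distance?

between M4 and M5

Added distance for inserting X between each consecutive pair:
M1–M2: 208.4 km
M2–M3: 53.8 km
M3–M4: 46.6 km
M4–M5: 2.8 km
Smallest added distance is 2.8 km, inserting between M4 and M5.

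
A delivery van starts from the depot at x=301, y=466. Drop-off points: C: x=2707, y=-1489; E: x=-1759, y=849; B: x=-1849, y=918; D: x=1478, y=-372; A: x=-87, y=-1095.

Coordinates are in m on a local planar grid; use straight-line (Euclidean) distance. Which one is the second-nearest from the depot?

A

Distances from the depot (x=301, y=466):
D: 1444.8 m
A: 1608.5 m
E: 2095.3 m
B: 2197.0 m
C: 3100.1 m
The second-nearest is A at 1608.5 m.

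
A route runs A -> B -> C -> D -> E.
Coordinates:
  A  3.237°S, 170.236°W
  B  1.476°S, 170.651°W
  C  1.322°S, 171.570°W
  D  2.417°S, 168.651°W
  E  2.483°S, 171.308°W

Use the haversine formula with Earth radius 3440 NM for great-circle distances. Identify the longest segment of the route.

C–D

Leg distances:
A→B: 108.6 NM
B→C: 55.9 NM
C→D: 187.1 NM
D→E: 159.4 NM
The longest leg is C–D at 187.1 NM.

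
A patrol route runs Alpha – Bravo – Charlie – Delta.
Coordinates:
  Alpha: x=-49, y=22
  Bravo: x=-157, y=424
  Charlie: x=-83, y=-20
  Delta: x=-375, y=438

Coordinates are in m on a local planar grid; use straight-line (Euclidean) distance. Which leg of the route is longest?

Leg distances:
Alpha→Bravo: 416.3 m
Bravo→Charlie: 450.1 m
Charlie→Delta: 543.2 m
The longest leg is Charlie–Delta at 543.2 m.

Charlie–Delta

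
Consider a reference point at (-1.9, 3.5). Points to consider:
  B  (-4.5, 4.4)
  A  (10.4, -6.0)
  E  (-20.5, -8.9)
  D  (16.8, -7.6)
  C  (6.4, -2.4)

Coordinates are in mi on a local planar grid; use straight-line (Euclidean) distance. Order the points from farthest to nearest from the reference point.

E, D, A, C, B

Distances from the reference point:
E (-20.5, -8.9): 22.4 mi
D (16.8, -7.6): 21.7 mi
A (10.4, -6.0): 15.5 mi
C (6.4, -2.4): 10.2 mi
B (-4.5, 4.4): 2.8 mi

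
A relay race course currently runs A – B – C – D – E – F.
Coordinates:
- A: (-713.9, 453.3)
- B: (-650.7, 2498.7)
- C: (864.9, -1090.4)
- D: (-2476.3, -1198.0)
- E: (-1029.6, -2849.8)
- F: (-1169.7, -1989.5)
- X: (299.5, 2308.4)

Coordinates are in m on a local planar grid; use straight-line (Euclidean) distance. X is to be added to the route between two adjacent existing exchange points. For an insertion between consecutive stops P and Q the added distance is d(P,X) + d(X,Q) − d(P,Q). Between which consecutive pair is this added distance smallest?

Added distance for inserting X between each consecutive pair:
A–B: 1036.5 m
B–C: 518.6 m
C–D: 4574.7 m
D–E: 7603.0 m
E–F: 8997.1 m
Smallest added distance is 518.6 m, inserting between B and C.

between B and C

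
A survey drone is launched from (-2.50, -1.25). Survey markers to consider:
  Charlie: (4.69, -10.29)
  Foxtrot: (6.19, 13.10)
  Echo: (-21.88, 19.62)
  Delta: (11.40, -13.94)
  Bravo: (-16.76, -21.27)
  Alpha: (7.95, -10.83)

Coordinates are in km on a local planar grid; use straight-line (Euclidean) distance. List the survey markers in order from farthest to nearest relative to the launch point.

Echo, Bravo, Delta, Foxtrot, Alpha, Charlie

Computing each straight-line distance from (-2.50, -1.25):
Echo (-21.88, 19.62): 28.5 km
Bravo (-16.76, -21.27): 24.6 km
Delta (11.40, -13.94): 18.8 km
Foxtrot (6.19, 13.10): 16.8 km
Alpha (7.95, -10.83): 14.2 km
Charlie (4.69, -10.29): 11.6 km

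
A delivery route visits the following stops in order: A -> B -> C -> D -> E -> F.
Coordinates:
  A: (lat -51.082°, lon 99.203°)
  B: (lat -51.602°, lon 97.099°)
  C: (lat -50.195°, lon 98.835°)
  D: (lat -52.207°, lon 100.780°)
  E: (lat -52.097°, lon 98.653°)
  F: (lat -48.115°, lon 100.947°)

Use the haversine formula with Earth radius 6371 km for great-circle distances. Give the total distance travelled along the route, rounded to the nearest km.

1235 km

Leg distances:
A→B: 157.2 km  (cumulative 157.2 km)
B→C: 198.2 km  (cumulative 355.4 km)
C→D: 261.5 km  (cumulative 616.9 km)
D→E: 145.6 km  (cumulative 762.6 km)
E→F: 472.0 km  (cumulative 1234.5 km)
Total route length ≈ 1235 km.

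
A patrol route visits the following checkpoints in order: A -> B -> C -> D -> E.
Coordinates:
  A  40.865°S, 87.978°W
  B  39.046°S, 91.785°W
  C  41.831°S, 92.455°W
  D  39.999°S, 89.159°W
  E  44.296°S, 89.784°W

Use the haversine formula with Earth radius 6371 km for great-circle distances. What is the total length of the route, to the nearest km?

1521 km

Leg distances:
A→B: 382.3 km  (cumulative 382.3 km)
B→C: 314.8 km  (cumulative 697.1 km)
C→D: 343.8 km  (cumulative 1040.9 km)
D→E: 480.6 km  (cumulative 1521.5 km)
Total route length ≈ 1521 km.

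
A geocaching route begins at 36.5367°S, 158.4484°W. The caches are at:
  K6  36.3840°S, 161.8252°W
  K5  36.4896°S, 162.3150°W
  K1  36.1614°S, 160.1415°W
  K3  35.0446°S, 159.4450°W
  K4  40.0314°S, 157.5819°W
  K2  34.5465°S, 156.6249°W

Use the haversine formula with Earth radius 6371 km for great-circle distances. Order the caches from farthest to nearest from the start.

Computing each great-circle distance from 36.5367°S, 158.4484°W:
K4 40.0314°S, 157.5819°W: 395.9 km
K5 36.4896°S, 162.3150°W: 345.6 km
K6 36.3840°S, 161.8252°W: 302.5 km
K2 34.5465°S, 156.6249°W: 276.0 km
K3 35.0446°S, 159.4450°W: 188.7 km
K1 36.1614°S, 160.1415°W: 157.3 km

K4, K5, K6, K2, K3, K1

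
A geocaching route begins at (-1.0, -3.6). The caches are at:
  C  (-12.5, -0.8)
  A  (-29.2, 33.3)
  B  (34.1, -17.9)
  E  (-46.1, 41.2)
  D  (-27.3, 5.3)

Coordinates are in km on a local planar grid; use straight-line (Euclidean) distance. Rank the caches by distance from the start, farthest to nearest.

Distance from the start at (-1.0, -3.6) to each:
E (-46.1, 41.2): 63.6 km
A (-29.2, 33.3): 46.4 km
B (34.1, -17.9): 37.9 km
D (-27.3, 5.3): 27.8 km
C (-12.5, -0.8): 11.8 km

E, A, B, D, C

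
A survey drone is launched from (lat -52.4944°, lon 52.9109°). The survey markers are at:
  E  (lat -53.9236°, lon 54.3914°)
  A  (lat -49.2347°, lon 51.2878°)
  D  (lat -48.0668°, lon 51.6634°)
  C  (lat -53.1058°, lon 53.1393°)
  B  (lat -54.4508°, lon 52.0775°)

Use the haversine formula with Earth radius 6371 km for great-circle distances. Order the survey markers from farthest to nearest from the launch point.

D, A, B, E, C

Distance from the launch point at (lat -52.4944°, lon 52.9109°) to each:
D (lat -48.0668°, lon 51.6634°): 500.2 km
A (lat -49.2347°, lon 51.2878°): 379.9 km
B (lat -54.4508°, lon 52.0775°): 224.4 km
E (lat -53.9236°, lon 54.3914°): 187.0 km
C (lat -53.1058°, lon 53.1393°): 69.7 km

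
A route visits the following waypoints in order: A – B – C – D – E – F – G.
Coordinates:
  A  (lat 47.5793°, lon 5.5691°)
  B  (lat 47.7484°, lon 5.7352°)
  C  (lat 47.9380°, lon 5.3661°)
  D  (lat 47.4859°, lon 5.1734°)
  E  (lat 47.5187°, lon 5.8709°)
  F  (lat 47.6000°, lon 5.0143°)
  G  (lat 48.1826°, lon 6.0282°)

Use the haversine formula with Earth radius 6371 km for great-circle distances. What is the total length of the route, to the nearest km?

327 km

Leg distances:
A→B: 22.5 km  (cumulative 22.5 km)
B→C: 34.7 km  (cumulative 57.2 km)
C→D: 52.3 km  (cumulative 109.5 km)
D→E: 52.5 km  (cumulative 162.1 km)
E→F: 64.9 km  (cumulative 227.0 km)
F→G: 99.6 km  (cumulative 326.5 km)
Total route length ≈ 327 km.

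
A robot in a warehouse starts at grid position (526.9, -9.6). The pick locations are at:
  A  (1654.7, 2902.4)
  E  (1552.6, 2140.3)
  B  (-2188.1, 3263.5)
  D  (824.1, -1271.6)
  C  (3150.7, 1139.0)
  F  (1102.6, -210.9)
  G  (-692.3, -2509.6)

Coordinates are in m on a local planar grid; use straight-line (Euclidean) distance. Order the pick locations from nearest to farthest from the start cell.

F, D, E, G, C, A, B

Distance from the start cell at (526.9, -9.6) to each:
F (1102.6, -210.9): 609.9 m
D (824.1, -1271.6): 1296.5 m
E (1552.6, 2140.3): 2382.0 m
G (-692.3, -2509.6): 2781.4 m
C (3150.7, 1139.0): 2864.2 m
A (1654.7, 2902.4): 3122.8 m
B (-2188.1, 3263.5): 4252.6 m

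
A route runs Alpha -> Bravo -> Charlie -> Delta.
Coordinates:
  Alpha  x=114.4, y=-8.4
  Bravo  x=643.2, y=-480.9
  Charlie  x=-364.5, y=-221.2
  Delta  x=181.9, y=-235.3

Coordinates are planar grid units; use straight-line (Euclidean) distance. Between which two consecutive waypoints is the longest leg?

Leg distances:
Alpha→Bravo: 709.1
Bravo→Charlie: 1040.6
Charlie→Delta: 546.6
The longest leg is Bravo–Charlie at 1040.6.

Bravo–Charlie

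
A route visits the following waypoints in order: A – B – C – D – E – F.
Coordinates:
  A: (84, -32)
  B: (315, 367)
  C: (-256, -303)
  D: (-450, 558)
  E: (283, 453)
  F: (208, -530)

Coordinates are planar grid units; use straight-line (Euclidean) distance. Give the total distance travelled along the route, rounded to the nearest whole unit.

Leg distances:
A→B: 461.0  (cumulative 461.0)
B→C: 880.3  (cumulative 1341.4)
C→D: 882.6  (cumulative 2223.9)
D→E: 740.5  (cumulative 2964.4)
E→F: 985.9  (cumulative 3950.3)
Total route length ≈ 3950.

3950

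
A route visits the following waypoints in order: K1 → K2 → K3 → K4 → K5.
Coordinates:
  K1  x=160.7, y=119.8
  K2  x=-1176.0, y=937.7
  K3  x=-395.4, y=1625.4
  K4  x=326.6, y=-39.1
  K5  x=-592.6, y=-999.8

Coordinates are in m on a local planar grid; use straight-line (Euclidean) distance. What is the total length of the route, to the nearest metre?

Leg distances:
K1→K2: 1567.1 m  (cumulative 1567.1 m)
K2→K3: 1040.3 m  (cumulative 2607.4 m)
K3→K4: 1814.3 m  (cumulative 4421.7 m)
K4→K5: 1329.6 m  (cumulative 5751.4 m)
Total route length ≈ 5751 m.

5751 m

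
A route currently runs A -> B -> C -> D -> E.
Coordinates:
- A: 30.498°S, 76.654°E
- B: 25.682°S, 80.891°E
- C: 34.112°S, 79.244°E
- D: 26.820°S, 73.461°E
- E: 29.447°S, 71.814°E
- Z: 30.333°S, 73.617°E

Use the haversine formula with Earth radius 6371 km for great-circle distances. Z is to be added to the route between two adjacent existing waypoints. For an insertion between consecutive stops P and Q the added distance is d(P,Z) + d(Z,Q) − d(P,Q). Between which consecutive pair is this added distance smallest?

Added distance for inserting Z between each consecutive pair:
A–B: 495.4 km
B–C: 606.3 km
C–D: 84.9 km
D–E: 256.9 km
Smallest added distance is 84.9 km, inserting between C and D.

between C and D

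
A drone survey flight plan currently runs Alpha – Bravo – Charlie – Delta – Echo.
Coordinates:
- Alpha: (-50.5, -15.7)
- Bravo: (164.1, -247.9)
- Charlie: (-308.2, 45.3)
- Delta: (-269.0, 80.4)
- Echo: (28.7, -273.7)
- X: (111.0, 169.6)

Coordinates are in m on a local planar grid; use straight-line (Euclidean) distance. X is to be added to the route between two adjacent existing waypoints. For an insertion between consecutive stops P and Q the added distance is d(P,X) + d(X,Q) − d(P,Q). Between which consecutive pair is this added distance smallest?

between Bravo and Charlie

Added distance for inserting X between each consecutive pair:
Alpha–Bravo: 350.5 m
Bravo–Charlie: 302.2 m
Charlie–Delta: 775.0 m
Delta–Echo: 378.6 m
Smallest added distance is 302.2 m, inserting between Bravo and Charlie.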